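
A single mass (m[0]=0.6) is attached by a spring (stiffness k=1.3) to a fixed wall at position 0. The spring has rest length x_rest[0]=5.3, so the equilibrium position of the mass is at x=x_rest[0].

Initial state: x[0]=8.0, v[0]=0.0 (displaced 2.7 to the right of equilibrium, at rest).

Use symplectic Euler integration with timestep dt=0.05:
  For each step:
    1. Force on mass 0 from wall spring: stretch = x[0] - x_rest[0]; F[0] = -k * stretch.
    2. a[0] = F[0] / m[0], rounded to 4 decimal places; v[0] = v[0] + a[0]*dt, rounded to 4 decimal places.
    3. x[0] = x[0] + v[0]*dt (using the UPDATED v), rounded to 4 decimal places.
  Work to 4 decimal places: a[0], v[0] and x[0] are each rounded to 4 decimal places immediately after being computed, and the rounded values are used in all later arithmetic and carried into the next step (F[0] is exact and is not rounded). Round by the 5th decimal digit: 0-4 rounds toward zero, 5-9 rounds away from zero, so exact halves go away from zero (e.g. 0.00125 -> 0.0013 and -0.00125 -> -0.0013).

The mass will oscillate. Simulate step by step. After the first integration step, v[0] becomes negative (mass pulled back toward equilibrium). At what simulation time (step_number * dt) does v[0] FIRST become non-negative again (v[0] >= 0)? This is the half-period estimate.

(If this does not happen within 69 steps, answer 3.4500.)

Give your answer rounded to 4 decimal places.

Step 0: x=[8.0000] v=[0.0000]
Step 1: x=[7.9854] v=[-0.2925]
Step 2: x=[7.9562] v=[-0.5834]
Step 3: x=[7.9126] v=[-0.8712]
Step 4: x=[7.8549] v=[-1.1542]
Step 5: x=[7.7834] v=[-1.4310]
Step 6: x=[7.6984] v=[-1.7000]
Step 7: x=[7.6004] v=[-1.9598]
Step 8: x=[7.4900] v=[-2.2090]
Step 9: x=[7.3677] v=[-2.4463]
Step 10: x=[7.2342] v=[-2.6703]
Step 11: x=[7.0902] v=[-2.8798]
Step 12: x=[6.9365] v=[-3.0737]
Step 13: x=[6.7740] v=[-3.2510]
Step 14: x=[6.6035] v=[-3.4107]
Step 15: x=[6.4259] v=[-3.5519]
Step 16: x=[6.2422] v=[-3.6739]
Step 17: x=[6.0534] v=[-3.7760]
Step 18: x=[5.8605] v=[-3.8576]
Step 19: x=[5.6646] v=[-3.9183]
Step 20: x=[5.4667] v=[-3.9578]
Step 21: x=[5.2679] v=[-3.9759]
Step 22: x=[5.0693] v=[-3.9724]
Step 23: x=[4.8719] v=[-3.9474]
Step 24: x=[4.6769] v=[-3.9010]
Step 25: x=[4.4852] v=[-3.8335]
Step 26: x=[4.2979] v=[-3.7452]
Step 27: x=[4.1161] v=[-3.6366]
Step 28: x=[3.9407] v=[-3.5083]
Step 29: x=[3.7727] v=[-3.3610]
Step 30: x=[3.6129] v=[-3.1955]
Step 31: x=[3.4623] v=[-3.0127]
Step 32: x=[3.3216] v=[-2.8136]
Step 33: x=[3.1916] v=[-2.5993]
Step 34: x=[3.0731] v=[-2.3709]
Step 35: x=[2.9666] v=[-2.1297]
Step 36: x=[2.8728] v=[-1.8769]
Step 37: x=[2.7921] v=[-1.6140]
Step 38: x=[2.7250] v=[-1.3423]
Step 39: x=[2.6718] v=[-1.0633]
Step 40: x=[2.6329] v=[-0.7786]
Step 41: x=[2.6084] v=[-0.4897]
Step 42: x=[2.5985] v=[-0.1981]
Step 43: x=[2.6032] v=[0.0946]
First v>=0 after going negative at step 43, time=2.1500

Answer: 2.1500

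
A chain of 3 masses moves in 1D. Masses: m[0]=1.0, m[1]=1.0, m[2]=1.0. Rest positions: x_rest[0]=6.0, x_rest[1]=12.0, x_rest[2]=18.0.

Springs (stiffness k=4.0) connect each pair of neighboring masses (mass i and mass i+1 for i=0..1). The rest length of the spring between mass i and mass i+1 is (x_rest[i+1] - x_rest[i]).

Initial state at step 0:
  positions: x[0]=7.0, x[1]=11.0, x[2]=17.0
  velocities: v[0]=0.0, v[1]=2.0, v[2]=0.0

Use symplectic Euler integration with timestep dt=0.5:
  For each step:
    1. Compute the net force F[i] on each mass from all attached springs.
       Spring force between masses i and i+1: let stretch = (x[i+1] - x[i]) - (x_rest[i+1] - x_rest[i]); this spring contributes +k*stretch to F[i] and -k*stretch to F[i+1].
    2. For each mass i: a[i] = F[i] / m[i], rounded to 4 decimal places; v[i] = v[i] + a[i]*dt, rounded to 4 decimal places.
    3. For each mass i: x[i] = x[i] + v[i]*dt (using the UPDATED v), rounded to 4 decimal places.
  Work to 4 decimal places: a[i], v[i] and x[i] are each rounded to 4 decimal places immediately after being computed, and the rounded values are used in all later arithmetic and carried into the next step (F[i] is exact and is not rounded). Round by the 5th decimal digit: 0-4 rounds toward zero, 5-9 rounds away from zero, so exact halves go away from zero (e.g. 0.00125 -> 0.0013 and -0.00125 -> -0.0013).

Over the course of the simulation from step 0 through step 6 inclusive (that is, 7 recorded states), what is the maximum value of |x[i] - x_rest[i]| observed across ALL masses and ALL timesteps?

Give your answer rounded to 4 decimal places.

Step 0: x=[7.0000 11.0000 17.0000] v=[0.0000 2.0000 0.0000]
Step 1: x=[5.0000 14.0000 17.0000] v=[-4.0000 6.0000 0.0000]
Step 2: x=[6.0000 11.0000 20.0000] v=[2.0000 -6.0000 6.0000]
Step 3: x=[6.0000 12.0000 20.0000] v=[0.0000 2.0000 0.0000]
Step 4: x=[6.0000 15.0000 18.0000] v=[0.0000 6.0000 -4.0000]
Step 5: x=[9.0000 12.0000 19.0000] v=[6.0000 -6.0000 2.0000]
Step 6: x=[9.0000 13.0000 19.0000] v=[0.0000 2.0000 0.0000]
Max displacement = 3.0000

Answer: 3.0000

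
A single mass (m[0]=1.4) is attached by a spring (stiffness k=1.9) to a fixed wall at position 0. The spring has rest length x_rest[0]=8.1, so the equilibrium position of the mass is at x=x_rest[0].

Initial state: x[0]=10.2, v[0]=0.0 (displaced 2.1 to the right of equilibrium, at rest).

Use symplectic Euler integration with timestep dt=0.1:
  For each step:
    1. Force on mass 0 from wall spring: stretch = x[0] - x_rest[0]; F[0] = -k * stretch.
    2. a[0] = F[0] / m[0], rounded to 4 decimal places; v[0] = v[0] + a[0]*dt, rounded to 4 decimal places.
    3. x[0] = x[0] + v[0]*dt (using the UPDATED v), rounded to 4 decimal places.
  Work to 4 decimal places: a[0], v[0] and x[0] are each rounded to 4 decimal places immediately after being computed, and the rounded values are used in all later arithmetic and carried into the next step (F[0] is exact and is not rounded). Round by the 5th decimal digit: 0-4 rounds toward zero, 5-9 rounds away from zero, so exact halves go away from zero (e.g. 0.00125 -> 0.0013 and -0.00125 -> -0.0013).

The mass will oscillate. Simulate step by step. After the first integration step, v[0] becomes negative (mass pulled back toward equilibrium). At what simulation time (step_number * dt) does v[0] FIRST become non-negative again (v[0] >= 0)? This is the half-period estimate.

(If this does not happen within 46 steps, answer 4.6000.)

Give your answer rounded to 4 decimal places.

Step 0: x=[10.2000] v=[0.0000]
Step 1: x=[10.1715] v=[-0.2850]
Step 2: x=[10.1149] v=[-0.5661]
Step 3: x=[10.0309] v=[-0.8396]
Step 4: x=[9.9207] v=[-1.1017]
Step 5: x=[9.7858] v=[-1.3488]
Step 6: x=[9.6280] v=[-1.5776]
Step 7: x=[9.4495] v=[-1.7850]
Step 8: x=[9.2527] v=[-1.9682]
Step 9: x=[9.0402] v=[-2.1246]
Step 10: x=[8.8150] v=[-2.2522]
Step 11: x=[8.5801] v=[-2.3492]
Step 12: x=[8.3387] v=[-2.4144]
Step 13: x=[8.0940] v=[-2.4468]
Step 14: x=[7.8494] v=[-2.4460]
Step 15: x=[7.6082] v=[-2.4120]
Step 16: x=[7.3737] v=[-2.3453]
Step 17: x=[7.1490] v=[-2.2467]
Step 18: x=[6.9372] v=[-2.1176]
Step 19: x=[6.7412] v=[-1.9598]
Step 20: x=[6.5637] v=[-1.7754]
Step 21: x=[6.4070] v=[-1.5669]
Step 22: x=[6.2733] v=[-1.3371]
Step 23: x=[6.1644] v=[-1.0892]
Step 24: x=[6.0818] v=[-0.8265]
Step 25: x=[6.0265] v=[-0.5526]
Step 26: x=[5.9994] v=[-0.2712]
Step 27: x=[6.0008] v=[0.0139]
First v>=0 after going negative at step 27, time=2.7000

Answer: 2.7000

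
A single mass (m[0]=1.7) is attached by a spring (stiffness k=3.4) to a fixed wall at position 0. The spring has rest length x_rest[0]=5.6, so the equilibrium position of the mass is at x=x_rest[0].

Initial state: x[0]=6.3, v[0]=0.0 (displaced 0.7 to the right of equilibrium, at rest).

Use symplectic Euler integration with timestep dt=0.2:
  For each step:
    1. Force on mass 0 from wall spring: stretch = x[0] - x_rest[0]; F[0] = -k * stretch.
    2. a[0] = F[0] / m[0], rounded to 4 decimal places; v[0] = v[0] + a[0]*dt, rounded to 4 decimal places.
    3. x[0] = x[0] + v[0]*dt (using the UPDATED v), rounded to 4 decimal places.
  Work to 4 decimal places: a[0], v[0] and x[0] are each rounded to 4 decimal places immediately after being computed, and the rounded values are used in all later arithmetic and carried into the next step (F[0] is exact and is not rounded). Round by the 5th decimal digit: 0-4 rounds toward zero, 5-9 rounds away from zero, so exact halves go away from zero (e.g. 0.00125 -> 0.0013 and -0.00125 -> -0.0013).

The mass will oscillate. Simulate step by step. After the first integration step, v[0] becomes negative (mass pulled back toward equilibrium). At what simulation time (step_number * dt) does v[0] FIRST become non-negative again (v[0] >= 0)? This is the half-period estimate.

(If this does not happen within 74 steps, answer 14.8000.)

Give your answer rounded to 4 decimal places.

Answer: 2.4000

Derivation:
Step 0: x=[6.3000] v=[0.0000]
Step 1: x=[6.2440] v=[-0.2800]
Step 2: x=[6.1365] v=[-0.5376]
Step 3: x=[5.9861] v=[-0.7522]
Step 4: x=[5.8048] v=[-0.9066]
Step 5: x=[5.6071] v=[-0.9885]
Step 6: x=[5.4088] v=[-0.9913]
Step 7: x=[5.2258] v=[-0.9148]
Step 8: x=[5.0728] v=[-0.7651]
Step 9: x=[4.9620] v=[-0.5542]
Step 10: x=[4.9022] v=[-0.2990]
Step 11: x=[4.8982] v=[-0.0199]
Step 12: x=[4.9504] v=[0.2608]
First v>=0 after going negative at step 12, time=2.4000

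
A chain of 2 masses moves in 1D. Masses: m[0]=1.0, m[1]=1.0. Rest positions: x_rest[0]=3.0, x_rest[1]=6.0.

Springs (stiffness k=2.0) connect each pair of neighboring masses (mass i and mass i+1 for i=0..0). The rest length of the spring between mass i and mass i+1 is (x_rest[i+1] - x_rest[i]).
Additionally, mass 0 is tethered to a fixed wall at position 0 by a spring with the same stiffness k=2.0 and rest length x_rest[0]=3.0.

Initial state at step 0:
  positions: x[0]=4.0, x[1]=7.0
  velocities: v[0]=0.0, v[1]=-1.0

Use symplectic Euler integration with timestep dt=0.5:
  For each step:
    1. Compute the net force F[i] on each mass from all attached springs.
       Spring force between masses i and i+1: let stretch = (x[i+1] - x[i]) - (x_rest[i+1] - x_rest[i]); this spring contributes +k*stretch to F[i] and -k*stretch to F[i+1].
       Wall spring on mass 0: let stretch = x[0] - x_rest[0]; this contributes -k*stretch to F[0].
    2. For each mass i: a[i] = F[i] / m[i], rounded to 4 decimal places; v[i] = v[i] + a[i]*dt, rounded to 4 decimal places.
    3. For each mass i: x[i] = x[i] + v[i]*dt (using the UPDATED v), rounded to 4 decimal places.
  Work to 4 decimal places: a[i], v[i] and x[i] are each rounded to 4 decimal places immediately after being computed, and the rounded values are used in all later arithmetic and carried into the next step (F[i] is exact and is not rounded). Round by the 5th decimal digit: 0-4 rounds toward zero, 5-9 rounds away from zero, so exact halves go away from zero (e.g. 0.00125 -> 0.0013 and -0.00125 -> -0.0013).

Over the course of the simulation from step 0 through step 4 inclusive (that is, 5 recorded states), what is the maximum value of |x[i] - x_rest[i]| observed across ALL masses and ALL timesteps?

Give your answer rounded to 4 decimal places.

Step 0: x=[4.0000 7.0000] v=[0.0000 -1.0000]
Step 1: x=[3.5000 6.5000] v=[-1.0000 -1.0000]
Step 2: x=[2.7500 6.0000] v=[-1.5000 -1.0000]
Step 3: x=[2.2500 5.3750] v=[-1.0000 -1.2500]
Step 4: x=[2.1875 4.6875] v=[-0.1250 -1.3750]
Max displacement = 1.3125

Answer: 1.3125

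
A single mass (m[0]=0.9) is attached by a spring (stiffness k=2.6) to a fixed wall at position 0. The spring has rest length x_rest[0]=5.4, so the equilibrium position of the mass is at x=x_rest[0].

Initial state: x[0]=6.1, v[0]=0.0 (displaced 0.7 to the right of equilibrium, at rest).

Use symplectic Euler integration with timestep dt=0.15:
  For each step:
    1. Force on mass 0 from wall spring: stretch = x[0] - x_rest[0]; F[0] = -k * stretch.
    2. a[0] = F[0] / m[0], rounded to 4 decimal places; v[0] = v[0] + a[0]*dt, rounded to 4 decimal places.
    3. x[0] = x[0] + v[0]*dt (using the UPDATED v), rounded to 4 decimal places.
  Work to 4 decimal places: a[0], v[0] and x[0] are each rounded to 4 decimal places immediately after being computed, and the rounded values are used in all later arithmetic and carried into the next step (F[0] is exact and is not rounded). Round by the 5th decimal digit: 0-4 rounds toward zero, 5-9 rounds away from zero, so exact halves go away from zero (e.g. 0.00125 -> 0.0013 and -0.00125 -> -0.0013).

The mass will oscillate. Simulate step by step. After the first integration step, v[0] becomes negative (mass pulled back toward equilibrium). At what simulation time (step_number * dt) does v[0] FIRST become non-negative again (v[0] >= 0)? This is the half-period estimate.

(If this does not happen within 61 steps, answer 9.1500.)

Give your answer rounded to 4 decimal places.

Answer: 1.9500

Derivation:
Step 0: x=[6.1000] v=[0.0000]
Step 1: x=[6.0545] v=[-0.3033]
Step 2: x=[5.9665] v=[-0.5869]
Step 3: x=[5.8416] v=[-0.8324]
Step 4: x=[5.6880] v=[-1.0238]
Step 5: x=[5.5157] v=[-1.1486]
Step 6: x=[5.3359] v=[-1.1987]
Step 7: x=[5.1603] v=[-1.1709]
Step 8: x=[5.0003] v=[-1.0670]
Step 9: x=[4.8662] v=[-0.8938]
Step 10: x=[4.7668] v=[-0.6625]
Step 11: x=[4.7086] v=[-0.3881]
Step 12: x=[4.6953] v=[-0.0885]
Step 13: x=[4.7278] v=[0.2169]
First v>=0 after going negative at step 13, time=1.9500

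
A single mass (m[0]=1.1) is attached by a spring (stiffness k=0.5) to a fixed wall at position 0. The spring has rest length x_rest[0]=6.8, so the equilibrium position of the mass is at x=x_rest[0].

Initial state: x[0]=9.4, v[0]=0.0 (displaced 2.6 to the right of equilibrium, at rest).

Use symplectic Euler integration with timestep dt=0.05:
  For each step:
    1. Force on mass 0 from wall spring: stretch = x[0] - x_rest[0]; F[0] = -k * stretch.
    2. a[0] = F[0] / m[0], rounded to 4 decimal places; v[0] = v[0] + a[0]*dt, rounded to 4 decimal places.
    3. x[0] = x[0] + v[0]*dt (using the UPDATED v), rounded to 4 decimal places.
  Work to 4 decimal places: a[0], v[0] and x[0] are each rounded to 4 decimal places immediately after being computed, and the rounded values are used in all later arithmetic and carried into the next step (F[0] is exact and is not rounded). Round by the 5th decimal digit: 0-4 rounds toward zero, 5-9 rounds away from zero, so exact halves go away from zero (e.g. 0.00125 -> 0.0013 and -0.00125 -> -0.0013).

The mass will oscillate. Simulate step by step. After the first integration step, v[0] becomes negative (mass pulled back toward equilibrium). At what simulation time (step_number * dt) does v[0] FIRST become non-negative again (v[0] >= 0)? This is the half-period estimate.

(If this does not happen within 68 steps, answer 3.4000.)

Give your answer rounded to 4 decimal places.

Answer: 3.4000

Derivation:
Step 0: x=[9.4000] v=[0.0000]
Step 1: x=[9.3970] v=[-0.0591]
Step 2: x=[9.3911] v=[-0.1181]
Step 3: x=[9.3823] v=[-0.1770]
Step 4: x=[9.3705] v=[-0.2357]
Step 5: x=[9.3558] v=[-0.2941]
Step 6: x=[9.3382] v=[-0.3522]
Step 7: x=[9.3177] v=[-0.4099]
Step 8: x=[9.2943] v=[-0.4671]
Step 9: x=[9.2681] v=[-0.5238]
Step 10: x=[9.2391] v=[-0.5799]
Step 11: x=[9.2073] v=[-0.6353]
Step 12: x=[9.1728] v=[-0.6900]
Step 13: x=[9.1356] v=[-0.7439]
Step 14: x=[9.0958] v=[-0.7970]
Step 15: x=[9.0533] v=[-0.8492]
Step 16: x=[9.0083] v=[-0.9004]
Step 17: x=[8.9608] v=[-0.9506]
Step 18: x=[8.9108] v=[-0.9997]
Step 19: x=[8.8584] v=[-1.0477]
Step 20: x=[8.8037] v=[-1.0945]
Step 21: x=[8.7467] v=[-1.1400]
Step 22: x=[8.6875] v=[-1.1842]
Step 23: x=[8.6261] v=[-1.2271]
Step 24: x=[8.5627] v=[-1.2686]
Step 25: x=[8.4973] v=[-1.3087]
Step 26: x=[8.4299] v=[-1.3473]
Step 27: x=[8.3607] v=[-1.3843]
Step 28: x=[8.2897] v=[-1.4198]
Step 29: x=[8.2170] v=[-1.4537]
Step 30: x=[8.1427] v=[-1.4859]
Step 31: x=[8.0669] v=[-1.5164]
Step 32: x=[7.9896] v=[-1.5452]
Step 33: x=[7.9110] v=[-1.5722]
Step 34: x=[7.8311] v=[-1.5975]
Step 35: x=[7.7501] v=[-1.6209]
Step 36: x=[7.6680] v=[-1.6425]
Step 37: x=[7.5849] v=[-1.6622]
Step 38: x=[7.5009] v=[-1.6800]
Step 39: x=[7.4161] v=[-1.6959]
Step 40: x=[7.3306] v=[-1.7099]
Step 41: x=[7.2445] v=[-1.7220]
Step 42: x=[7.1579] v=[-1.7321]
Step 43: x=[7.0709] v=[-1.7402]
Step 44: x=[6.9836] v=[-1.7464]
Step 45: x=[6.8961] v=[-1.7506]
Step 46: x=[6.8085] v=[-1.7528]
Step 47: x=[6.7209] v=[-1.7530]
Step 48: x=[6.6333] v=[-1.7512]
Step 49: x=[6.5459] v=[-1.7474]
Step 50: x=[6.4588] v=[-1.7416]
Step 51: x=[6.3721] v=[-1.7338]
Step 52: x=[6.2859] v=[-1.7241]
Step 53: x=[6.2003] v=[-1.7124]
Step 54: x=[6.1154] v=[-1.6988]
Step 55: x=[6.0312] v=[-1.6832]
Step 56: x=[5.9479] v=[-1.6657]
Step 57: x=[5.8656] v=[-1.6463]
Step 58: x=[5.7843] v=[-1.6251]
Step 59: x=[5.7042] v=[-1.6020]
Step 60: x=[5.6253] v=[-1.5771]
Step 61: x=[5.5478] v=[-1.5504]
Step 62: x=[5.4717] v=[-1.5219]
Step 63: x=[5.3971] v=[-1.4917]
Step 64: x=[5.3241] v=[-1.4598]
Step 65: x=[5.2528] v=[-1.4263]
Step 66: x=[5.1832] v=[-1.3911]
Step 67: x=[5.1155] v=[-1.3544]
Step 68: x=[5.0497] v=[-1.3161]
v[0] did not become non-negative within 68 steps; using fallback time=3.4000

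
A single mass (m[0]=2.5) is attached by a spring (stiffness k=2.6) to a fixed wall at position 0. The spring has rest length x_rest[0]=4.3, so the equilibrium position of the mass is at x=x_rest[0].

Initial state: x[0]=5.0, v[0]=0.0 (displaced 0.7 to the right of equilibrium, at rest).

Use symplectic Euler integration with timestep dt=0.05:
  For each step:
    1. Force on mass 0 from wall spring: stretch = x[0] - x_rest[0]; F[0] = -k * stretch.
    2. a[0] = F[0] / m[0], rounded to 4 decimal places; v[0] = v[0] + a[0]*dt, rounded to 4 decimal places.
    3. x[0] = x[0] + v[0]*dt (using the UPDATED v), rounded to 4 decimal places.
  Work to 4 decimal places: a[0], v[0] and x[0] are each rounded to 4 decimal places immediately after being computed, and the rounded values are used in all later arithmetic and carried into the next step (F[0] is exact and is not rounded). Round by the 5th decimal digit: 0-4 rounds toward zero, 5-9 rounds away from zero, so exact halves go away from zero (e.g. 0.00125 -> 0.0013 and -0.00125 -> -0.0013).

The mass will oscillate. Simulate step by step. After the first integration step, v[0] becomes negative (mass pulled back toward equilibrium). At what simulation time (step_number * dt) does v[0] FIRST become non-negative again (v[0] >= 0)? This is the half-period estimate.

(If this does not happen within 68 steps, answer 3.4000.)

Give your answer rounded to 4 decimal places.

Answer: 3.1000

Derivation:
Step 0: x=[5.0000] v=[0.0000]
Step 1: x=[4.9982] v=[-0.0364]
Step 2: x=[4.9946] v=[-0.0727]
Step 3: x=[4.9892] v=[-0.1088]
Step 4: x=[4.9820] v=[-0.1446]
Step 5: x=[4.9730] v=[-0.1801]
Step 6: x=[4.9622] v=[-0.2151]
Step 7: x=[4.9497] v=[-0.2495]
Step 8: x=[4.9355] v=[-0.2833]
Step 9: x=[4.9197] v=[-0.3163]
Step 10: x=[4.9023] v=[-0.3485]
Step 11: x=[4.8833] v=[-0.3798]
Step 12: x=[4.8628] v=[-0.4101]
Step 13: x=[4.8408] v=[-0.4394]
Step 14: x=[4.8174] v=[-0.4675]
Step 15: x=[4.7927] v=[-0.4944]
Step 16: x=[4.7667] v=[-0.5200]
Step 17: x=[4.7395] v=[-0.5443]
Step 18: x=[4.7111] v=[-0.5672]
Step 19: x=[4.6817] v=[-0.5886]
Step 20: x=[4.6513] v=[-0.6085]
Step 21: x=[4.6200] v=[-0.6268]
Step 22: x=[4.5878] v=[-0.6434]
Step 23: x=[4.5549] v=[-0.6584]
Step 24: x=[4.5213] v=[-0.6717]
Step 25: x=[4.4871] v=[-0.6832]
Step 26: x=[4.4525] v=[-0.6929]
Step 27: x=[4.4175] v=[-0.7008]
Step 28: x=[4.3822] v=[-0.7069]
Step 29: x=[4.3466] v=[-0.7112]
Step 30: x=[4.3109] v=[-0.7136]
Step 31: x=[4.2752] v=[-0.7142]
Step 32: x=[4.2396] v=[-0.7129]
Step 33: x=[4.2041] v=[-0.7098]
Step 34: x=[4.1689] v=[-0.7048]
Step 35: x=[4.1340] v=[-0.6980]
Step 36: x=[4.0995] v=[-0.6894]
Step 37: x=[4.0656] v=[-0.6790]
Step 38: x=[4.0323] v=[-0.6668]
Step 39: x=[3.9997] v=[-0.6529]
Step 40: x=[3.9678] v=[-0.6373]
Step 41: x=[3.9368] v=[-0.6200]
Step 42: x=[3.9067] v=[-0.6011]
Step 43: x=[3.8777] v=[-0.5807]
Step 44: x=[3.8498] v=[-0.5587]
Step 45: x=[3.8230] v=[-0.5353]
Step 46: x=[3.7975] v=[-0.5105]
Step 47: x=[3.7733] v=[-0.4844]
Step 48: x=[3.7505] v=[-0.4570]
Step 49: x=[3.7291] v=[-0.4284]
Step 50: x=[3.7092] v=[-0.3987]
Step 51: x=[3.6908] v=[-0.3680]
Step 52: x=[3.6740] v=[-0.3363]
Step 53: x=[3.6588] v=[-0.3038]
Step 54: x=[3.6453] v=[-0.2705]
Step 55: x=[3.6335] v=[-0.2365]
Step 56: x=[3.6234] v=[-0.2018]
Step 57: x=[3.6151] v=[-0.1666]
Step 58: x=[3.6086] v=[-0.1310]
Step 59: x=[3.6039] v=[-0.0950]
Step 60: x=[3.6010] v=[-0.0588]
Step 61: x=[3.5999] v=[-0.0225]
Step 62: x=[3.6006] v=[0.0139]
First v>=0 after going negative at step 62, time=3.1000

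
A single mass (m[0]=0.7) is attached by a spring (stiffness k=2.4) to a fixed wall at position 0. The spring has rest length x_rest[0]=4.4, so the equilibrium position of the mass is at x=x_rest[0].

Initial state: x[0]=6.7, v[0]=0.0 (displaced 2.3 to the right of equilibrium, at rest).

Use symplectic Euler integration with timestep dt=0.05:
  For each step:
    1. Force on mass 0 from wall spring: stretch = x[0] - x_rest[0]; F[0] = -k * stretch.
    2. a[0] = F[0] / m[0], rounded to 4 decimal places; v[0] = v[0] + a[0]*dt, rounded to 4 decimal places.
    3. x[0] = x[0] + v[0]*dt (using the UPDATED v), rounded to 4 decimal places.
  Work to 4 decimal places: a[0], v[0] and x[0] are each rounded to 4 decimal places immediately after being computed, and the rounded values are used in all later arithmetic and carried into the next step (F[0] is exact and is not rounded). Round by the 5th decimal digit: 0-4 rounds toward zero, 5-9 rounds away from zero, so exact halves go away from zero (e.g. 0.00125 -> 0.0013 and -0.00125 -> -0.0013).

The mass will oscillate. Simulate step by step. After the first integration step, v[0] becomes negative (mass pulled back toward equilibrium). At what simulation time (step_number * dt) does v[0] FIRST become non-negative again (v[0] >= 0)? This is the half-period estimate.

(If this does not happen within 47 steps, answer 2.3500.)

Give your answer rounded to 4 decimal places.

Answer: 1.7000

Derivation:
Step 0: x=[6.7000] v=[0.0000]
Step 1: x=[6.6803] v=[-0.3943]
Step 2: x=[6.6410] v=[-0.7852]
Step 3: x=[6.5825] v=[-1.1694]
Step 4: x=[6.5053] v=[-1.5435]
Step 5: x=[6.4101] v=[-1.9044]
Step 6: x=[6.2977] v=[-2.2490]
Step 7: x=[6.1690] v=[-2.5743]
Step 8: x=[6.0251] v=[-2.8776]
Step 9: x=[5.8673] v=[-3.1562]
Step 10: x=[5.6969] v=[-3.4077]
Step 11: x=[5.5154] v=[-3.6300]
Step 12: x=[5.3243] v=[-3.8212]
Step 13: x=[5.1253] v=[-3.9797]
Step 14: x=[4.9201] v=[-4.1040]
Step 15: x=[4.7104] v=[-4.1932]
Step 16: x=[4.4981] v=[-4.2464]
Step 17: x=[4.2849] v=[-4.2632]
Step 18: x=[4.0727] v=[-4.2435]
Step 19: x=[3.8633] v=[-4.1874]
Step 20: x=[3.6585] v=[-4.0954]
Step 21: x=[3.4601] v=[-3.9683]
Step 22: x=[3.2697] v=[-3.8072]
Step 23: x=[3.0890] v=[-3.6134]
Step 24: x=[2.9196] v=[-3.3887]
Step 25: x=[2.7629] v=[-3.1349]
Step 26: x=[2.6202] v=[-2.8543]
Step 27: x=[2.4927] v=[-2.5492]
Step 28: x=[2.3816] v=[-2.2222]
Step 29: x=[2.2878] v=[-1.8762]
Step 30: x=[2.2121] v=[-1.5141]
Step 31: x=[2.1552] v=[-1.1390]
Step 32: x=[2.1175] v=[-0.7542]
Step 33: x=[2.0994] v=[-0.3629]
Step 34: x=[2.1010] v=[0.0315]
First v>=0 after going negative at step 34, time=1.7000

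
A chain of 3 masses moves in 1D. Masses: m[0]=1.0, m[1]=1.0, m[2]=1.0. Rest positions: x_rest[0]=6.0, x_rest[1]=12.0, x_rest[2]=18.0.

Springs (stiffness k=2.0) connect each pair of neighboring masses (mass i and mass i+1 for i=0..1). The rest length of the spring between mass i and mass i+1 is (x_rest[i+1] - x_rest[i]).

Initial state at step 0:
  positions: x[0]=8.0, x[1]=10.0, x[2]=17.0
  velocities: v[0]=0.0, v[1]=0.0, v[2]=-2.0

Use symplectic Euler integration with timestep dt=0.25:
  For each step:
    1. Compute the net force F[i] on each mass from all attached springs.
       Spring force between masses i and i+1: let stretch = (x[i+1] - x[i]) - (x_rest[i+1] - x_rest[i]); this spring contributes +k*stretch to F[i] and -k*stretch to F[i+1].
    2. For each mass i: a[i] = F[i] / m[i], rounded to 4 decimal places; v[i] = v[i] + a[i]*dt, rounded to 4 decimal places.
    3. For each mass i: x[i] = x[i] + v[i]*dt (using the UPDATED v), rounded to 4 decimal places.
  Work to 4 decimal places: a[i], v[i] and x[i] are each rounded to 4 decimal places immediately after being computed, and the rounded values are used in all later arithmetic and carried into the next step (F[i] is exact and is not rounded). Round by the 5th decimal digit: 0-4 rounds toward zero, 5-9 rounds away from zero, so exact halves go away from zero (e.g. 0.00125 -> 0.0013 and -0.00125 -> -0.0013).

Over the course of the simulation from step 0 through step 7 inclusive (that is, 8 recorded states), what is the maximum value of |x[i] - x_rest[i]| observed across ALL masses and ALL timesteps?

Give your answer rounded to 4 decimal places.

Answer: 2.5878

Derivation:
Step 0: x=[8.0000 10.0000 17.0000] v=[0.0000 0.0000 -2.0000]
Step 1: x=[7.5000 10.6250 16.3750] v=[-2.0000 2.5000 -2.5000]
Step 2: x=[6.6406 11.5781 15.7813] v=[-3.4375 3.8125 -2.3750]
Step 3: x=[5.6484 12.4395 15.4122] v=[-3.9688 3.4454 -1.4766]
Step 4: x=[4.7551 12.8236 15.4215] v=[-3.5733 1.5362 0.0371]
Step 5: x=[4.1203 12.5238 15.8561] v=[-2.5391 -1.1991 1.7382]
Step 6: x=[3.7860 11.5901 16.6241] v=[-1.3374 -3.7347 3.0721]
Step 7: x=[3.6772 10.3102 17.5129] v=[-0.4354 -5.1198 3.5551]
Max displacement = 2.5878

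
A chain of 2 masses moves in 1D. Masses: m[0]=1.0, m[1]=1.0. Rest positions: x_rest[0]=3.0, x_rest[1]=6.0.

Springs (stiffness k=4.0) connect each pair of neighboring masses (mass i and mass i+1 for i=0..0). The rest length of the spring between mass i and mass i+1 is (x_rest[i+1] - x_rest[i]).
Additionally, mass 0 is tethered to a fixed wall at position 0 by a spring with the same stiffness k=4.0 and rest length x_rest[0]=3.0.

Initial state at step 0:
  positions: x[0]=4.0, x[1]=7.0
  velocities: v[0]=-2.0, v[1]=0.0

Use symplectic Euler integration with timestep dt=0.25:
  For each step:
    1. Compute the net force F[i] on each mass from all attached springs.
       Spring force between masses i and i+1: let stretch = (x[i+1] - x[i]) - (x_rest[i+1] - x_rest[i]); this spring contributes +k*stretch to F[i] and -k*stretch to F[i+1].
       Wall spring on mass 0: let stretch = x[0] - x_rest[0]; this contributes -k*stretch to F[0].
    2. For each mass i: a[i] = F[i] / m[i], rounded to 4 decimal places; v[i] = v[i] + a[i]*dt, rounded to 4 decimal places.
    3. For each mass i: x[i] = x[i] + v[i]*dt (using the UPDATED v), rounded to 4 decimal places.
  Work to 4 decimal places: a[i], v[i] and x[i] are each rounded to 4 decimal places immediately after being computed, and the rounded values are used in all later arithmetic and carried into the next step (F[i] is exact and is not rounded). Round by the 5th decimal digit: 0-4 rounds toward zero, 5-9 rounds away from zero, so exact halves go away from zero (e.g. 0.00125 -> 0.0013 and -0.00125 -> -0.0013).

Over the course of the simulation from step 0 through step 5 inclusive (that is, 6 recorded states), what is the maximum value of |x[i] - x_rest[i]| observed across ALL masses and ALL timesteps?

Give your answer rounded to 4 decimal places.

Answer: 1.1259

Derivation:
Step 0: x=[4.0000 7.0000] v=[-2.0000 0.0000]
Step 1: x=[3.2500 7.0000] v=[-3.0000 0.0000]
Step 2: x=[2.6250 6.8125] v=[-2.5000 -0.7500]
Step 3: x=[2.3906 6.3281] v=[-0.9375 -1.9375]
Step 4: x=[2.5430 5.6094] v=[0.6094 -2.8750]
Step 5: x=[2.8262 4.8741] v=[1.1328 -2.9414]
Max displacement = 1.1259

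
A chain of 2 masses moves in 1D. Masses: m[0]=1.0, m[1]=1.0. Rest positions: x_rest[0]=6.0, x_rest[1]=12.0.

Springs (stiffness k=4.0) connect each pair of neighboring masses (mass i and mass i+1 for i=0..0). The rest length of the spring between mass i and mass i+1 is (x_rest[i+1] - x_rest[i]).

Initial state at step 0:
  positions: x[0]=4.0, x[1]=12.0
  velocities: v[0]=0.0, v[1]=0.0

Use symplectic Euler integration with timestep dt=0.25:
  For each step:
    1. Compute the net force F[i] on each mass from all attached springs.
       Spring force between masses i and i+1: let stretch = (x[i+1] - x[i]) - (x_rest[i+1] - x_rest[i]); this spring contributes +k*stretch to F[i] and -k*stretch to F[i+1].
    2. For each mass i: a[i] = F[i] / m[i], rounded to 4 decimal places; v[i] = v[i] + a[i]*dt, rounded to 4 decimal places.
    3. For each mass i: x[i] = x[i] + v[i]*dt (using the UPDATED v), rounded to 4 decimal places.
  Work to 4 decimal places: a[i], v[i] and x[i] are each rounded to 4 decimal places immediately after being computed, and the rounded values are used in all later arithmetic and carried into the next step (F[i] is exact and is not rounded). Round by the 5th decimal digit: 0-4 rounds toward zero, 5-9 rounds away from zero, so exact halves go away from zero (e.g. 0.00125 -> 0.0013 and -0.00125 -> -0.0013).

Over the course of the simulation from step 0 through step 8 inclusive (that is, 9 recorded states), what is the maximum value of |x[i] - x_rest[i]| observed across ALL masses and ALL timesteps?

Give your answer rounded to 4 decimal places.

Answer: 2.0625

Derivation:
Step 0: x=[4.0000 12.0000] v=[0.0000 0.0000]
Step 1: x=[4.5000 11.5000] v=[2.0000 -2.0000]
Step 2: x=[5.2500 10.7500] v=[3.0000 -3.0000]
Step 3: x=[5.8750 10.1250] v=[2.5000 -2.5000]
Step 4: x=[6.0625 9.9375] v=[0.7500 -0.7500]
Step 5: x=[5.7188 10.2813] v=[-1.3750 1.3750]
Step 6: x=[5.0157 10.9844] v=[-2.8125 2.8125]
Step 7: x=[4.3048 11.6954] v=[-2.8438 2.8438]
Step 8: x=[3.9415 12.0587] v=[-1.4532 1.4532]
Max displacement = 2.0625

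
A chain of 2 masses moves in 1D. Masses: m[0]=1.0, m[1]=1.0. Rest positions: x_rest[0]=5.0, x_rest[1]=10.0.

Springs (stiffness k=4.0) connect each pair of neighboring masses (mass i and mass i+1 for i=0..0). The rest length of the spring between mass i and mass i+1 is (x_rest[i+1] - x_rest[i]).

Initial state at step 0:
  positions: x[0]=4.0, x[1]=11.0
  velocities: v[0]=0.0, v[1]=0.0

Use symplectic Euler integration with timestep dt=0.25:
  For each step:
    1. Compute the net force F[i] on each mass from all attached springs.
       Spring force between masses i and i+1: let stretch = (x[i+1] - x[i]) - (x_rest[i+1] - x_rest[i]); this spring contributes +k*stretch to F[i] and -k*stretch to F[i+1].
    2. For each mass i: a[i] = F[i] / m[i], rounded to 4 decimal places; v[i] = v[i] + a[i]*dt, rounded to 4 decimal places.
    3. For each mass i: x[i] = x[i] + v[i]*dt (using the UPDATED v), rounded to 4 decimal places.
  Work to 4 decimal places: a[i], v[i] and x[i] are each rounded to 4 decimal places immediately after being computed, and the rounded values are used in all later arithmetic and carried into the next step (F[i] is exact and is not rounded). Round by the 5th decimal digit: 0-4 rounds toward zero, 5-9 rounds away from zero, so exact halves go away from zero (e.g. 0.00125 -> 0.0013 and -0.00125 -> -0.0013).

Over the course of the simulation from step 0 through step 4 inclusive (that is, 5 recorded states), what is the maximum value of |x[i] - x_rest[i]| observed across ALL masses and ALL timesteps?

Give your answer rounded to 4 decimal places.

Answer: 1.0625

Derivation:
Step 0: x=[4.0000 11.0000] v=[0.0000 0.0000]
Step 1: x=[4.5000 10.5000] v=[2.0000 -2.0000]
Step 2: x=[5.2500 9.7500] v=[3.0000 -3.0000]
Step 3: x=[5.8750 9.1250] v=[2.5000 -2.5000]
Step 4: x=[6.0625 8.9375] v=[0.7500 -0.7500]
Max displacement = 1.0625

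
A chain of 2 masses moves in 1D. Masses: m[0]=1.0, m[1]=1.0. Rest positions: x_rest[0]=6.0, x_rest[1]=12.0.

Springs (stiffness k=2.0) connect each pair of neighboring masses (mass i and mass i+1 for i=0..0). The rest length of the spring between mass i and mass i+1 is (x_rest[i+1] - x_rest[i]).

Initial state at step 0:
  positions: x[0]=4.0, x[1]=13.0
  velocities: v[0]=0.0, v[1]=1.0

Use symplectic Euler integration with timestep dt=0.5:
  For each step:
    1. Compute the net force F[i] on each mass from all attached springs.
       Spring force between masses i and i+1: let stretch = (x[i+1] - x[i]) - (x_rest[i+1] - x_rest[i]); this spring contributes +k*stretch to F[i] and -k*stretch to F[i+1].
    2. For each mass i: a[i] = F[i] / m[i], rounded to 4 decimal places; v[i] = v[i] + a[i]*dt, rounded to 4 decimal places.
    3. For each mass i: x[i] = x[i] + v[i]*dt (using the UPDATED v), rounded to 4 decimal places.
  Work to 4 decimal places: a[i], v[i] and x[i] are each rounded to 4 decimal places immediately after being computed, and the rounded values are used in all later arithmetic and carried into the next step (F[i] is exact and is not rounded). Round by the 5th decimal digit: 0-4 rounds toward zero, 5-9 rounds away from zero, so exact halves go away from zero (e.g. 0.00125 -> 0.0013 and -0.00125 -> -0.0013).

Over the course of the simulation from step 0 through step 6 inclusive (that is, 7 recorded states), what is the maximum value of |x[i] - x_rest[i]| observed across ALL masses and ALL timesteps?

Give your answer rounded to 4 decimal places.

Answer: 2.5000

Derivation:
Step 0: x=[4.0000 13.0000] v=[0.0000 1.0000]
Step 1: x=[5.5000 12.0000] v=[3.0000 -2.0000]
Step 2: x=[7.2500 10.7500] v=[3.5000 -2.5000]
Step 3: x=[7.7500 10.7500] v=[1.0000 0.0000]
Step 4: x=[6.7500 12.2500] v=[-2.0000 3.0000]
Step 5: x=[5.5000 14.0000] v=[-2.5000 3.5000]
Step 6: x=[5.5000 14.5000] v=[0.0000 1.0000]
Max displacement = 2.5000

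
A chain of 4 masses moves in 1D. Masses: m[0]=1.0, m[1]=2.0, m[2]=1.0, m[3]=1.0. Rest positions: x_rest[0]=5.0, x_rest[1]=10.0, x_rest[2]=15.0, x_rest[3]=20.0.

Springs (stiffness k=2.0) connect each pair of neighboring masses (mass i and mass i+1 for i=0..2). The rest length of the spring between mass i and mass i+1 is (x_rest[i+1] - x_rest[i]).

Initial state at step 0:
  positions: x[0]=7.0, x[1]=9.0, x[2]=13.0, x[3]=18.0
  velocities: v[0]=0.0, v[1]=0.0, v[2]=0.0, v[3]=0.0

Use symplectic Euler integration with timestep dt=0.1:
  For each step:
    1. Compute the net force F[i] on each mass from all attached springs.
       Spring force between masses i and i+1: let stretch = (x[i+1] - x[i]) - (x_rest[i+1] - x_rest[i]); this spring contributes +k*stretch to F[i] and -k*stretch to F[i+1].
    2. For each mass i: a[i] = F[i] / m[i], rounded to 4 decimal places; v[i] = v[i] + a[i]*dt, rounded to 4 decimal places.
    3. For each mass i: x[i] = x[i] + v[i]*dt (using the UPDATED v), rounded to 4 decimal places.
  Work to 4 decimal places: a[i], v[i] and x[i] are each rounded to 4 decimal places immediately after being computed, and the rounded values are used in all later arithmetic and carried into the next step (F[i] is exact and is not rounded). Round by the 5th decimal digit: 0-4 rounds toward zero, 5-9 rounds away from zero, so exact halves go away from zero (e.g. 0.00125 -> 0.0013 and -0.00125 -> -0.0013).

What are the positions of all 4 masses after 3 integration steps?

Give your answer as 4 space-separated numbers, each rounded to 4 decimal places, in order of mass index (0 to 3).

Step 0: x=[7.0000 9.0000 13.0000 18.0000] v=[0.0000 0.0000 0.0000 0.0000]
Step 1: x=[6.9400 9.0200 13.0200 18.0000] v=[-0.6000 0.2000 0.2000 0.0000]
Step 2: x=[6.8216 9.0592 13.0596 18.0004] v=[-1.1840 0.3920 0.3960 0.0040]
Step 3: x=[6.6480 9.1160 13.1180 18.0020] v=[-1.7365 0.5683 0.5841 0.0158]

Answer: 6.6480 9.1160 13.1180 18.0020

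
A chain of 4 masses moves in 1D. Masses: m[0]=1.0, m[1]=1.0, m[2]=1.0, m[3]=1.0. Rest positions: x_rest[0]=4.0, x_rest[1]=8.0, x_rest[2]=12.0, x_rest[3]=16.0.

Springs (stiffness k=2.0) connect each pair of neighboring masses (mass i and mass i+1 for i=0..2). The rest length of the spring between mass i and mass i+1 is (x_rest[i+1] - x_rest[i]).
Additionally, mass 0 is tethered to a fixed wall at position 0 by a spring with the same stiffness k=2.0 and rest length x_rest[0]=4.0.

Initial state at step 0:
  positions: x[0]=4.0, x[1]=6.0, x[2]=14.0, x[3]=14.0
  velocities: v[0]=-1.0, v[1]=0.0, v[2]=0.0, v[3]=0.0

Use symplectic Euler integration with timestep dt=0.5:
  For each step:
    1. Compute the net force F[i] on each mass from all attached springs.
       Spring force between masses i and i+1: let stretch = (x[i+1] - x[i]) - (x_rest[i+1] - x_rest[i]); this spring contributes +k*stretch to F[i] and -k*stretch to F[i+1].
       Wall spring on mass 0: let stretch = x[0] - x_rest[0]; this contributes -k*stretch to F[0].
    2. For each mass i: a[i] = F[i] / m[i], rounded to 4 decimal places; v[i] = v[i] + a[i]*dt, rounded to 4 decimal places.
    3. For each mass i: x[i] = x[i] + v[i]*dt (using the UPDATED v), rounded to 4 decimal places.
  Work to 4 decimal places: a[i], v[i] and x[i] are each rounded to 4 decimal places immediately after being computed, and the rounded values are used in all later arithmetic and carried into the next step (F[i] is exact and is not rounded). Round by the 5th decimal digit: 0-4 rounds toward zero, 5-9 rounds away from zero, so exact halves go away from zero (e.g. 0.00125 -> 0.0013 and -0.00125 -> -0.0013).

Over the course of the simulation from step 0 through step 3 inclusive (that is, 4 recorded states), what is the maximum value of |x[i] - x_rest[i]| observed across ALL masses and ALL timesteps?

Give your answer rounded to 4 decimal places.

Answer: 3.5000

Derivation:
Step 0: x=[4.0000 6.0000 14.0000 14.0000] v=[-1.0000 0.0000 0.0000 0.0000]
Step 1: x=[2.5000 9.0000 10.0000 16.0000] v=[-3.0000 6.0000 -8.0000 4.0000]
Step 2: x=[3.0000 9.2500 8.5000 17.0000] v=[1.0000 0.5000 -3.0000 2.0000]
Step 3: x=[5.1250 6.0000 11.6250 15.7500] v=[4.2500 -6.5000 6.2500 -2.5000]
Max displacement = 3.5000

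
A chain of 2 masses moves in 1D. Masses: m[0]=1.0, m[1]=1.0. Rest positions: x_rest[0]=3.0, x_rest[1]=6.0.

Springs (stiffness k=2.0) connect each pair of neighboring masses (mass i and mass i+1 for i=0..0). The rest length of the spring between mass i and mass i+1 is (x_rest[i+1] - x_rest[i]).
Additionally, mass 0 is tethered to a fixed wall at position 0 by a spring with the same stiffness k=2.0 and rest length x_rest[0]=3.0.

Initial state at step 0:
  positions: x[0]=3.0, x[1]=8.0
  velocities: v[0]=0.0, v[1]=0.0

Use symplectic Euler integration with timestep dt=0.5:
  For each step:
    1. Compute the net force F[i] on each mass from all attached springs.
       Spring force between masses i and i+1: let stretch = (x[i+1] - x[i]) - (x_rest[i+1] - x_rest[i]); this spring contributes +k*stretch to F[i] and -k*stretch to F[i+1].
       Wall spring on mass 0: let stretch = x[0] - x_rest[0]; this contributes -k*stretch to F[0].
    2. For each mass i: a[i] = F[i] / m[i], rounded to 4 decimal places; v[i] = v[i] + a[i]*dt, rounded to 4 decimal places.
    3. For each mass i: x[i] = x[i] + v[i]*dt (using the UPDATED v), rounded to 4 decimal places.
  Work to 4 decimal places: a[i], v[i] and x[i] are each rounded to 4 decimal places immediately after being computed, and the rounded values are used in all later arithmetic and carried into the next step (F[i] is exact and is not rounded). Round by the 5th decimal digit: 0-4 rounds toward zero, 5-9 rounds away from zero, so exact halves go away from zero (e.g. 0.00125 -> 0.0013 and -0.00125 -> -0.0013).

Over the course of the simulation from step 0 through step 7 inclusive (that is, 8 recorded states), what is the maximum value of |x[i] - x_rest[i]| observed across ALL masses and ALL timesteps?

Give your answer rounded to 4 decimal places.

Step 0: x=[3.0000 8.0000] v=[0.0000 0.0000]
Step 1: x=[4.0000 7.0000] v=[2.0000 -2.0000]
Step 2: x=[4.5000 6.0000] v=[1.0000 -2.0000]
Step 3: x=[3.5000 5.7500] v=[-2.0000 -0.5000]
Step 4: x=[1.8750 5.8750] v=[-3.2500 0.2500]
Step 5: x=[1.3125 5.5000] v=[-1.1250 -0.7500]
Step 6: x=[2.1875 4.5313] v=[1.7500 -1.9375]
Step 7: x=[3.1407 3.8907] v=[1.9063 -1.2813]
Max displacement = 2.1093

Answer: 2.1093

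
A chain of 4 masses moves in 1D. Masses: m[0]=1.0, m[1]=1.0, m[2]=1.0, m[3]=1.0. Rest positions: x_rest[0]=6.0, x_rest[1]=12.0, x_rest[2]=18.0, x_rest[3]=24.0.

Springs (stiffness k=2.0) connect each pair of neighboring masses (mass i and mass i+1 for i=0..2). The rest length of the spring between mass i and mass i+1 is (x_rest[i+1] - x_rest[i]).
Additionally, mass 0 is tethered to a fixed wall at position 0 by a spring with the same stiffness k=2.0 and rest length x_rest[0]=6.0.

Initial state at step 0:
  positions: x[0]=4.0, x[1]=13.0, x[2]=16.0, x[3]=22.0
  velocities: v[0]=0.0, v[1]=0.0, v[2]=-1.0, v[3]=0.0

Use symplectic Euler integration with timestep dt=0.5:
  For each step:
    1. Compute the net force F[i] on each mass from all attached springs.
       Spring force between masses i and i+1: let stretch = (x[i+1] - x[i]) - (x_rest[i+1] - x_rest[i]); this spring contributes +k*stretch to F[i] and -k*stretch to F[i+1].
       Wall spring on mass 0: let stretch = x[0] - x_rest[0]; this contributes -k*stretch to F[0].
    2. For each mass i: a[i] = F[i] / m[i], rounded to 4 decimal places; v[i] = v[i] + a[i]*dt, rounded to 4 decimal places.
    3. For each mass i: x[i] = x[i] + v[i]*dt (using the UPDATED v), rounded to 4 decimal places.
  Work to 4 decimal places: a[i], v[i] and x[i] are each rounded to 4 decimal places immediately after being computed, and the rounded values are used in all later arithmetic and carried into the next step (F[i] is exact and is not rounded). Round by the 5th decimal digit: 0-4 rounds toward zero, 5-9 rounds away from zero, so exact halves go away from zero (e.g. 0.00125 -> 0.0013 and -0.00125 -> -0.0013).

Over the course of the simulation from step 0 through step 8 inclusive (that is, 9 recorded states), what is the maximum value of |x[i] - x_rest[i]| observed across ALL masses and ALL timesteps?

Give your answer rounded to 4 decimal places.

Answer: 3.2500

Derivation:
Step 0: x=[4.0000 13.0000 16.0000 22.0000] v=[0.0000 0.0000 -1.0000 0.0000]
Step 1: x=[6.5000 10.0000 17.0000 22.0000] v=[5.0000 -6.0000 2.0000 0.0000]
Step 2: x=[7.5000 8.7500 17.0000 22.5000] v=[2.0000 -2.5000 0.0000 1.0000]
Step 3: x=[5.3750 11.0000 15.6250 23.2500] v=[-4.2500 4.5000 -2.7500 1.5000]
Step 4: x=[3.3750 12.7500 15.7500 23.1875] v=[-4.0000 3.5000 0.2500 -0.1250]
Step 5: x=[4.3750 11.3125 18.0938 22.4063] v=[2.0000 -2.8750 4.6875 -1.5625]
Step 6: x=[6.6563 9.7969 19.2032 22.4688] v=[4.5625 -3.0312 2.2187 0.1250]
Step 7: x=[7.1797 11.4142 17.2422 23.8985] v=[1.0468 3.2345 -3.9220 2.8594]
Step 8: x=[6.2305 13.8282 15.6954 25.0001] v=[-1.8984 4.8280 -3.0937 2.2031]
Max displacement = 3.2500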